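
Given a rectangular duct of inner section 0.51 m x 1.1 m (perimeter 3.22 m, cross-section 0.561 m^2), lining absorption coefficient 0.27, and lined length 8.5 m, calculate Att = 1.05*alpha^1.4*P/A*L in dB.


alpha^1.4 = 0.27^1.4 = 0.159922
Attenuation rate = 1.05 * alpha^1.4 * P / A
= 1.05 * 0.159922 * 3.22 / 0.561 = 0.963808 dB/m
Total Att = 0.963808 * 8.5 = 8.1924 dB


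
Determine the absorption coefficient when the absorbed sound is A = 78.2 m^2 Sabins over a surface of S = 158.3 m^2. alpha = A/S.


Absorption coefficient = absorbed power / incident power
alpha = A / S = 78.2 / 158.3 = 0.494


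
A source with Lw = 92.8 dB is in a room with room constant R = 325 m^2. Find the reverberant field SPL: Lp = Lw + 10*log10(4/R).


4/R = 4/325 = 0.0123077
Lp = 92.8 + 10*log10(0.0123077) = 73.702 dB


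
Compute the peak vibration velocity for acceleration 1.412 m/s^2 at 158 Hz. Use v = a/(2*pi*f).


omega = 2*pi*f = 2*pi*158 = 992.743 rad/s
v = a / omega = 1.412 / 992.743 = 0.0014223 m/s


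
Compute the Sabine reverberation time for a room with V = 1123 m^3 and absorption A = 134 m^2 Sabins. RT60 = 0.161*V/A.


RT60 = 0.161 * 1123 / 134 = 1.3493 s


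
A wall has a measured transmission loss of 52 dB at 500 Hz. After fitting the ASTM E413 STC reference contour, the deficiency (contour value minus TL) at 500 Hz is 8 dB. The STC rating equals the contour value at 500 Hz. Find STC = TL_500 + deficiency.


By ASTM E413, STC = value of the fitted reference contour at 500 Hz.
Contour value at 500 Hz = TL_500 + deficiency = 52 + 8 = 60
STC = 60


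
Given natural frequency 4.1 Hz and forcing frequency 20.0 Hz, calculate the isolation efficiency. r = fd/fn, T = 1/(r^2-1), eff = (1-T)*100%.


r = 20.0 / 4.1 = 4.87805
r^2 - 1 = 4.87805^2 - 1 = 22.7954
T = 1/22.7954 = 0.0438685
Efficiency = (1 - 0.0438685)*100 = 95.613 %


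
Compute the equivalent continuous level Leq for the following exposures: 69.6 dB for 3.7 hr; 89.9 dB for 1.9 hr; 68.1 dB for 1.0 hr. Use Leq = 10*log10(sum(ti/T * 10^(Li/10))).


T_total = 3.7 + 1.9 + 1.0 = 6.6 hr
(3.7/6.6) * 10^(69.6/10) = 5.11279e+06
(1.9/6.6) * 10^(89.9/10) = 2.81326e+08
(1.0/6.6) * 10^(68.1/10) = 978264
Sum = 5.11279e+06 + 2.81326e+08 + 978264 = 2.87417e+08
Leq = 10*log10(2.87417e+08) = 84.585 dB


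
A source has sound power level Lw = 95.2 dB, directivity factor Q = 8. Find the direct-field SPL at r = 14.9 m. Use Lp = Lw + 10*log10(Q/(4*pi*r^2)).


4*pi*r^2 = 4*pi*14.9^2 = 2789.86 m^2
Q / (4*pi*r^2) = 8 / 2789.86 = 0.00286753
Lp = 95.2 + 10*log10(0.00286753) = 69.775 dB


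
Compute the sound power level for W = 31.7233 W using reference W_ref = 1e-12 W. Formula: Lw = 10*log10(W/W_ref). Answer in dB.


W / W_ref = 31.7233 / 1e-12 = 3.17233e+13
Lw = 10 * log10(3.17233e+13) = 135.01 dB


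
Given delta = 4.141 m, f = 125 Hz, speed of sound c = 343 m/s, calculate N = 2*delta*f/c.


N = 2*delta*f/c = 2*delta/lambda, where lambda = c/f
lambda = 343 / 125 = 2.744 m
N = 2 * 4.141 / 2.744 = 3.0182


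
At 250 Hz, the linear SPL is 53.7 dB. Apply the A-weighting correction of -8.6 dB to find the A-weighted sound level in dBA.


A-weighting table: 250 Hz -> -8.6 dB correction
SPL_A = SPL + correction = 53.7 + (-8.6) = 45.1 dBA


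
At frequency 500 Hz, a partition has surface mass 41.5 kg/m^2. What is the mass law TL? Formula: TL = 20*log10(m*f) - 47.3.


m * f = 41.5 * 500 = 20750
20*log10(20750) = 86.3404 dB
TL = 86.3404 - 47.3 = 39.04 dB


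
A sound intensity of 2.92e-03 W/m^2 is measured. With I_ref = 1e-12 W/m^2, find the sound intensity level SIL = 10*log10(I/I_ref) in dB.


I / I_ref = 2.92e-03 / 1e-12 = 2.92e+09
SIL = 10 * log10(2.92e+09) = 94.654 dB


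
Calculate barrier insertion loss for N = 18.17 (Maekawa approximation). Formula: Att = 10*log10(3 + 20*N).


3 + 20*N = 3 + 20*18.17 = 366.4
Att = 10*log10(366.4) = 25.64 dB


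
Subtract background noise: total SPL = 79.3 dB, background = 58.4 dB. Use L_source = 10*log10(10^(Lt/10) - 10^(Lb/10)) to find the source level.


10^(79.3/10) = 8.51138e+07
10^(58.4/10) = 691831
Difference = 8.51138e+07 - 691831 = 8.4422e+07
L_source = 10*log10(8.4422e+07) = 79.265 dB


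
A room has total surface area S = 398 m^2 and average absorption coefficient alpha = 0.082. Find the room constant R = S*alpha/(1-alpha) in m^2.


R = 398 * 0.082 / (1 - 0.082) = 35.551 m^2


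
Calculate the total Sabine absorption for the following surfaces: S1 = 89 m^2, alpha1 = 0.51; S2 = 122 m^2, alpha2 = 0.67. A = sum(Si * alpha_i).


89 * 0.51 = 45.39
122 * 0.67 = 81.74
A_total = 45.39 + 81.74 = 127.13 m^2


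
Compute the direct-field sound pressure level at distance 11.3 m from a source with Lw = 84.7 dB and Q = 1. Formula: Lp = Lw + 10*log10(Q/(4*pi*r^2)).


4*pi*r^2 = 4*pi*11.3^2 = 1604.6 m^2
Q / (4*pi*r^2) = 1 / 1604.6 = 0.000623208
Lp = 84.7 + 10*log10(0.000623208) = 52.646 dB


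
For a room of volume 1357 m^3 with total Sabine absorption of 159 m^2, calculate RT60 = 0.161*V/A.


RT60 = 0.161 * 1357 / 159 = 1.3741 s


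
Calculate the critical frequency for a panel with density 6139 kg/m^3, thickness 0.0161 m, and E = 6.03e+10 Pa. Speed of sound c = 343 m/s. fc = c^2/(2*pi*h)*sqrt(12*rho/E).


12*rho/E = 12*6139/6.03e+10 = 1.22169e-06
sqrt(12*rho/E) = sqrt(1.22169e-06) = 0.0011053
c^2/(2*pi*h) = 343^2/(2*pi*0.0161) = 1.16301e+06
fc = 1.16301e+06 * 0.0011053 = 1285.5 Hz


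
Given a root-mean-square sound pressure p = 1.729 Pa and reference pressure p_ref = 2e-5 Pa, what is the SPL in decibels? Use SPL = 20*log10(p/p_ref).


p / p_ref = 1.729 / 2e-5 = 86450
SPL = 20 * log10(86450) = 98.735 dB


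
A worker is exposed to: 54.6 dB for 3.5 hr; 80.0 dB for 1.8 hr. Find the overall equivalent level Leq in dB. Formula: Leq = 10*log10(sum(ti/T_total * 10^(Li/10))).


T_total = 3.5 + 1.8 = 5.3 hr
(3.5/5.3) * 10^(54.6/10) = 190455
(1.8/5.3) * 10^(80.0/10) = 3.39623e+07
Sum = 190455 + 3.39623e+07 = 3.41528e+07
Leq = 10*log10(3.41528e+07) = 75.334 dB


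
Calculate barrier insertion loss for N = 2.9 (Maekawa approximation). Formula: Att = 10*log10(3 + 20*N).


3 + 20*N = 3 + 20*2.9 = 61
Att = 10*log10(61) = 17.853 dB


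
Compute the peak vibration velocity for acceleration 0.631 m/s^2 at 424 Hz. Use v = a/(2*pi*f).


omega = 2*pi*f = 2*pi*424 = 2664.07 rad/s
v = a / omega = 0.631 / 2664.07 = 0.00023686 m/s


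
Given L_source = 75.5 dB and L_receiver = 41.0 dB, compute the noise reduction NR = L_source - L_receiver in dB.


NR = L_source - L_receiver (difference between source and receiving room levels)
NR = 75.5 - 41.0 = 34.5 dB


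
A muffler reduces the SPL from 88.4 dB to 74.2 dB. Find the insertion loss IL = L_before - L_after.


Insertion loss = SPL without muffler - SPL with muffler
IL = 88.4 - 74.2 = 14.2 dB


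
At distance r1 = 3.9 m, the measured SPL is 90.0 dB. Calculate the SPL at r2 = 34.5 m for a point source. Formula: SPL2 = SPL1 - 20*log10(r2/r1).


r2/r1 = 34.5/3.9 = 8.84615
Correction = 20*log10(8.84615) = 18.9351 dB
SPL2 = 90.0 - 18.9351 = 71.065 dB


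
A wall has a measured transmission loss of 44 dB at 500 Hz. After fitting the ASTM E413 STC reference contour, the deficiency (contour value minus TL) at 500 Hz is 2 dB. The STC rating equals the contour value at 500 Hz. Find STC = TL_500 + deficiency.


By ASTM E413, STC = value of the fitted reference contour at 500 Hz.
Contour value at 500 Hz = TL_500 + deficiency = 44 + 2 = 46
STC = 46


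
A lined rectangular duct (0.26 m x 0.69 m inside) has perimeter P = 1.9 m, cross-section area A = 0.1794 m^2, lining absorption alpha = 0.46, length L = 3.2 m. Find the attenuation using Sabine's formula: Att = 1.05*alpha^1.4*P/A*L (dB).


alpha^1.4 = 0.46^1.4 = 0.337179
Attenuation rate = 1.05 * alpha^1.4 * P / A
= 1.05 * 0.337179 * 1.9 / 0.1794 = 3.74957 dB/m
Total Att = 3.74957 * 3.2 = 11.999 dB


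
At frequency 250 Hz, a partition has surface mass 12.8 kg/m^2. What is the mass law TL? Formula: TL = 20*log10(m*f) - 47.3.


m * f = 12.8 * 250 = 3200
20*log10(3200) = 70.103 dB
TL = 70.103 - 47.3 = 22.803 dB


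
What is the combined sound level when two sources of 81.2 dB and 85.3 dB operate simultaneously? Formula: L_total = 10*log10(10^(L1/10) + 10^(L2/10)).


10^(81.2/10) = 1.31826e+08
10^(85.3/10) = 3.38844e+08
Sum = 1.31826e+08 + 3.38844e+08 = 4.7067e+08
L_total = 10*log10(4.7067e+08) = 86.727 dB


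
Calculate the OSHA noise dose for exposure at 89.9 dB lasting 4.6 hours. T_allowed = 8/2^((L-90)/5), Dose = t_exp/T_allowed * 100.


T_allowed = 8 / 2^((89.9 - 90)/5) = 8.11168 hr
Dose = 4.6 / 8.11168 * 100 = 56.708 %


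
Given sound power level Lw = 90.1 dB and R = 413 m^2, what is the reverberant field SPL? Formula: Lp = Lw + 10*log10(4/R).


4/R = 4/413 = 0.00968523
Lp = 90.1 + 10*log10(0.00968523) = 69.961 dB


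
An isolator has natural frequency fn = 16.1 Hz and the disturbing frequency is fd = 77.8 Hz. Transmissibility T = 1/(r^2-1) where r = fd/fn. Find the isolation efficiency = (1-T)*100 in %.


r = 77.8 / 16.1 = 4.8323
r^2 - 1 = 4.8323^2 - 1 = 22.3511
T = 1/22.3511 = 0.0447405
Efficiency = (1 - 0.0447405)*100 = 95.526 %


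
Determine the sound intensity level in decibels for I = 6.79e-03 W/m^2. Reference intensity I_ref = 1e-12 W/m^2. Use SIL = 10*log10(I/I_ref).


I / I_ref = 6.79e-03 / 1e-12 = 6.79e+09
SIL = 10 * log10(6.79e+09) = 98.319 dB


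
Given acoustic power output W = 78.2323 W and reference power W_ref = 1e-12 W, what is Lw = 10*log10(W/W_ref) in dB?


W / W_ref = 78.2323 / 1e-12 = 7.82323e+13
Lw = 10 * log10(7.82323e+13) = 138.93 dB


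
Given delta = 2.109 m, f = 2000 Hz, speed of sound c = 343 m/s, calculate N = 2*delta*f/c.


N = 2*delta*f/c = 2*delta/lambda, where lambda = c/f
lambda = 343 / 2000 = 0.1715 m
N = 2 * 2.109 / 0.1715 = 24.595


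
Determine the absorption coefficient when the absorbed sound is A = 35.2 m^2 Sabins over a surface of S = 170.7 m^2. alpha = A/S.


Absorption coefficient = absorbed power / incident power
alpha = A / S = 35.2 / 170.7 = 0.20621


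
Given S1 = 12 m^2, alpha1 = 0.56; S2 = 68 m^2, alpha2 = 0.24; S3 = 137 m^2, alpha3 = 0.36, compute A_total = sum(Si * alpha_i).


12 * 0.56 = 6.72
68 * 0.24 = 16.32
137 * 0.36 = 49.32
A_total = 6.72 + 16.32 + 49.32 = 72.36 m^2


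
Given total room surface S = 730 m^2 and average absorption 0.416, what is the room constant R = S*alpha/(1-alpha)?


R = 730 * 0.416 / (1 - 0.416) = 520 m^2


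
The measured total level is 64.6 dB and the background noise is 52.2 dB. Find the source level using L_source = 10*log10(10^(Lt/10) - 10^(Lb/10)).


10^(64.6/10) = 2.88403e+06
10^(52.2/10) = 165959
Difference = 2.88403e+06 - 165959 = 2.71807e+06
L_source = 10*log10(2.71807e+06) = 64.343 dB


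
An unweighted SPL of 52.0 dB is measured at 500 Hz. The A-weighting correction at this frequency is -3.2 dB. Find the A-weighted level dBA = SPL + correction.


A-weighting table: 500 Hz -> -3.2 dB correction
SPL_A = SPL + correction = 52.0 + (-3.2) = 48.8 dBA


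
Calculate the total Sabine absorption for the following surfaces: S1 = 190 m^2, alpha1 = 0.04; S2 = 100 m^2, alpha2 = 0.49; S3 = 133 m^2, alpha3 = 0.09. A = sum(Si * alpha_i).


190 * 0.04 = 7.6
100 * 0.49 = 49
133 * 0.09 = 11.97
A_total = 7.6 + 49 + 11.97 = 68.57 m^2


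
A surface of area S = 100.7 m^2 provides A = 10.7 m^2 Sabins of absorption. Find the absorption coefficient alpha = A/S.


Absorption coefficient = absorbed power / incident power
alpha = A / S = 10.7 / 100.7 = 0.10626


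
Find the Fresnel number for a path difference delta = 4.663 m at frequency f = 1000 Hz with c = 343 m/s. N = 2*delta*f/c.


N = 2*delta*f/c = 2*delta/lambda, where lambda = c/f
lambda = 343 / 1000 = 0.343 m
N = 2 * 4.663 / 0.343 = 27.19


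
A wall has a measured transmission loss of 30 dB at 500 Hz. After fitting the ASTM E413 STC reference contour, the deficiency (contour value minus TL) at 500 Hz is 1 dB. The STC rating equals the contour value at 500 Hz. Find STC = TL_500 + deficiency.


By ASTM E413, STC = value of the fitted reference contour at 500 Hz.
Contour value at 500 Hz = TL_500 + deficiency = 30 + 1 = 31
STC = 31


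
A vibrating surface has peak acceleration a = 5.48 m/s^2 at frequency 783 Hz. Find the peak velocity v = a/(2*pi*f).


omega = 2*pi*f = 2*pi*783 = 4919.73 rad/s
v = a / omega = 5.48 / 4919.73 = 0.0011139 m/s


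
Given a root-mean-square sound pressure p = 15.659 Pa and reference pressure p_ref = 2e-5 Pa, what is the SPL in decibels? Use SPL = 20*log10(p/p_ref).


p / p_ref = 15.659 / 2e-5 = 782950
SPL = 20 * log10(782950) = 117.87 dB


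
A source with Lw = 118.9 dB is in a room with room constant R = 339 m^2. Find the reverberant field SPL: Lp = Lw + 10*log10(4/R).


4/R = 4/339 = 0.0117994
Lp = 118.9 + 10*log10(0.0117994) = 99.619 dB


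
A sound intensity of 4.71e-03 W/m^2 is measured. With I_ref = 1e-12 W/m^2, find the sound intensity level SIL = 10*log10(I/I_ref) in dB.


I / I_ref = 4.71e-03 / 1e-12 = 4.71e+09
SIL = 10 * log10(4.71e+09) = 96.73 dB


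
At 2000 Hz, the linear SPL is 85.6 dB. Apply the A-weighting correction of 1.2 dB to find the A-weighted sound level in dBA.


A-weighting table: 2000 Hz -> 1.2 dB correction
SPL_A = SPL + correction = 85.6 + (1.2) = 86.8 dBA


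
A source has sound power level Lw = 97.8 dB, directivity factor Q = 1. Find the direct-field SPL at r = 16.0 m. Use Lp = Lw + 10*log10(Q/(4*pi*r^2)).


4*pi*r^2 = 4*pi*16.0^2 = 3216.99 m^2
Q / (4*pi*r^2) = 1 / 3216.99 = 0.00031085
Lp = 97.8 + 10*log10(0.00031085) = 62.726 dB


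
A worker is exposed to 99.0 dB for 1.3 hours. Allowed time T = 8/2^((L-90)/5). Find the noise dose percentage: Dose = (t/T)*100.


T_allowed = 8 / 2^((99.0 - 90)/5) = 2.2974 hr
Dose = 1.3 / 2.2974 * 100 = 56.586 %


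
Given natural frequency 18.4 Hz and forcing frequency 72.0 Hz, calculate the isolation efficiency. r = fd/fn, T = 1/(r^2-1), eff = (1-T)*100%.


r = 72.0 / 18.4 = 3.91304
r^2 - 1 = 3.91304^2 - 1 = 14.3119
T = 1/14.3119 = 0.0698719
Efficiency = (1 - 0.0698719)*100 = 93.013 %


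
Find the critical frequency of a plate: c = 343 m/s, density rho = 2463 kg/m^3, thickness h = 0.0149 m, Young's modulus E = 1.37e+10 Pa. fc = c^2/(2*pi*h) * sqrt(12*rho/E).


12*rho/E = 12*2463/1.37e+10 = 2.15737e-06
sqrt(12*rho/E) = sqrt(2.15737e-06) = 0.0014688
c^2/(2*pi*h) = 343^2/(2*pi*0.0149) = 1.25667e+06
fc = 1.25667e+06 * 0.0014688 = 1845.8 Hz


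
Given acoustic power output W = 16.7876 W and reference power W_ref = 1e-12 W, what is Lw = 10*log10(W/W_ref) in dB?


W / W_ref = 16.7876 / 1e-12 = 1.67876e+13
Lw = 10 * log10(1.67876e+13) = 132.25 dB


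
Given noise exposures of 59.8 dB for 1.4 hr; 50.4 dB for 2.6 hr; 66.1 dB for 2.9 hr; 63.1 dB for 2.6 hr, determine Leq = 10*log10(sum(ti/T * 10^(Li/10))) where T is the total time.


T_total = 1.4 + 2.6 + 2.9 + 2.6 = 9.5 hr
(1.4/9.5) * 10^(59.8/10) = 140736
(2.6/9.5) * 10^(50.4/10) = 30008.9
(2.9/9.5) * 10^(66.1/10) = 1.24358e+06
(2.6/9.5) * 10^(63.1/10) = 558791
Sum = 140736 + 30008.9 + 1.24358e+06 + 558791 = 1.97312e+06
Leq = 10*log10(1.97312e+06) = 62.952 dB


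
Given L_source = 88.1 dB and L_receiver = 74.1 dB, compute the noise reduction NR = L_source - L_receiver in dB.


NR = L_source - L_receiver (difference between source and receiving room levels)
NR = 88.1 - 74.1 = 14 dB


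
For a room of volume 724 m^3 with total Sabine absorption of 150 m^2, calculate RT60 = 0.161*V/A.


RT60 = 0.161 * 724 / 150 = 0.77709 s


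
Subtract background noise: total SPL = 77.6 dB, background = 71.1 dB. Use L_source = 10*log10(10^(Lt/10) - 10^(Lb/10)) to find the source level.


10^(77.6/10) = 5.7544e+07
10^(71.1/10) = 1.28825e+07
Difference = 5.7544e+07 - 1.28825e+07 = 4.46615e+07
L_source = 10*log10(4.46615e+07) = 76.499 dB


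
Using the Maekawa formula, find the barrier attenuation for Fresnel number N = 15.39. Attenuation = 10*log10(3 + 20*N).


3 + 20*N = 3 + 20*15.39 = 310.8
Att = 10*log10(310.8) = 24.925 dB


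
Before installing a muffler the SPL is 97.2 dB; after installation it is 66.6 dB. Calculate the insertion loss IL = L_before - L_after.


Insertion loss = SPL without muffler - SPL with muffler
IL = 97.2 - 66.6 = 30.6 dB


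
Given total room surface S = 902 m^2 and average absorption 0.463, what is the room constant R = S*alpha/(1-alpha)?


R = 902 * 0.463 / (1 - 0.463) = 777.7 m^2


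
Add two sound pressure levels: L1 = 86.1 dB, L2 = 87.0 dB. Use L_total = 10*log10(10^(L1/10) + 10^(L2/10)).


10^(86.1/10) = 4.0738e+08
10^(87.0/10) = 5.01187e+08
Sum = 4.0738e+08 + 5.01187e+08 = 9.08567e+08
L_total = 10*log10(9.08567e+08) = 89.584 dB


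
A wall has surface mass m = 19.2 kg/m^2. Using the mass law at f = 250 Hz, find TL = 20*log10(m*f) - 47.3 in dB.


m * f = 19.2 * 250 = 4800
20*log10(4800) = 73.6248 dB
TL = 73.6248 - 47.3 = 26.325 dB


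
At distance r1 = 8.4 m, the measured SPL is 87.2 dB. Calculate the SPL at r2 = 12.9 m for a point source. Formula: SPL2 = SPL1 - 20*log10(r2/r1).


r2/r1 = 12.9/8.4 = 1.53571
Correction = 20*log10(1.53571) = 3.72618 dB
SPL2 = 87.2 - 3.72618 = 83.474 dB


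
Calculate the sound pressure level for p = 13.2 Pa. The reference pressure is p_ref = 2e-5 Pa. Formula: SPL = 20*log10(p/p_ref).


p / p_ref = 13.2 / 2e-5 = 660000
SPL = 20 * log10(660000) = 116.39 dB


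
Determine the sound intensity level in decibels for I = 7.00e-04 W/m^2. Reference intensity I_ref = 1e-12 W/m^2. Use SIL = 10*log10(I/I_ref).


I / I_ref = 7.00e-04 / 1e-12 = 7e+08
SIL = 10 * log10(7e+08) = 88.451 dB


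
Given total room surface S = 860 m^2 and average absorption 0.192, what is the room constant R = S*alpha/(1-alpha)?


R = 860 * 0.192 / (1 - 0.192) = 204.36 m^2


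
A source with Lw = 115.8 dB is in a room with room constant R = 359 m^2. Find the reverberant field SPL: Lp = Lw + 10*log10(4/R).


4/R = 4/359 = 0.0111421
Lp = 115.8 + 10*log10(0.0111421) = 96.27 dB


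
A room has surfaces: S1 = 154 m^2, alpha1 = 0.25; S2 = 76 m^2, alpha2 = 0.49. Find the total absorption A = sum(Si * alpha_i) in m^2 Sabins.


154 * 0.25 = 38.5
76 * 0.49 = 37.24
A_total = 38.5 + 37.24 = 75.74 m^2


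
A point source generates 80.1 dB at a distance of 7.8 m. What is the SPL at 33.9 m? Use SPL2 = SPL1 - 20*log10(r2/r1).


r2/r1 = 33.9/7.8 = 4.34615
Correction = 20*log10(4.34615) = 12.7621 dB
SPL2 = 80.1 - 12.7621 = 67.338 dB


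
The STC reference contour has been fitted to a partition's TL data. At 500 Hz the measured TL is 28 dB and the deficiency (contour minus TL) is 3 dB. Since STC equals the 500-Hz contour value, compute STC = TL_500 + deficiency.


By ASTM E413, STC = value of the fitted reference contour at 500 Hz.
Contour value at 500 Hz = TL_500 + deficiency = 28 + 3 = 31
STC = 31


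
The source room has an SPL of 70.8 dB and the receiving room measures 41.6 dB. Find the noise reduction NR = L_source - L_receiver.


NR = L_source - L_receiver (difference between source and receiving room levels)
NR = 70.8 - 41.6 = 29.2 dB


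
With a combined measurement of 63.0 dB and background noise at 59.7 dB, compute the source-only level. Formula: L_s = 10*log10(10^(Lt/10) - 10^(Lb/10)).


10^(63.0/10) = 1.99526e+06
10^(59.7/10) = 933254
Difference = 1.99526e+06 - 933254 = 1.06201e+06
L_source = 10*log10(1.06201e+06) = 60.261 dB


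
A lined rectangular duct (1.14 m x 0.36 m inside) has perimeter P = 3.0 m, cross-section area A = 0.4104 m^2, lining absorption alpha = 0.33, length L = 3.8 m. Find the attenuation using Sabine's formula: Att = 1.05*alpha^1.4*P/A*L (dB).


alpha^1.4 = 0.33^1.4 = 0.211797
Attenuation rate = 1.05 * alpha^1.4 * P / A
= 1.05 * 0.211797 * 3.0 / 0.4104 = 1.62563 dB/m
Total Att = 1.62563 * 3.8 = 6.1774 dB


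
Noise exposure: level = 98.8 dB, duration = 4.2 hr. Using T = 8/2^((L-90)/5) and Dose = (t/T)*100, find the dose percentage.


T_allowed = 8 / 2^((98.8 - 90)/5) = 2.36199 hr
Dose = 4.2 / 2.36199 * 100 = 177.82 %


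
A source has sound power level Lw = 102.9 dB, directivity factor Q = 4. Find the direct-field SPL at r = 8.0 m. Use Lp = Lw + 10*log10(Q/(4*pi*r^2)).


4*pi*r^2 = 4*pi*8.0^2 = 804.248 m^2
Q / (4*pi*r^2) = 4 / 804.248 = 0.00497359
Lp = 102.9 + 10*log10(0.00497359) = 79.867 dB


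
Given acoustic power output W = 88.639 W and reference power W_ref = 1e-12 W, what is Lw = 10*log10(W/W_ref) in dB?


W / W_ref = 88.639 / 1e-12 = 8.8639e+13
Lw = 10 * log10(8.8639e+13) = 139.48 dB


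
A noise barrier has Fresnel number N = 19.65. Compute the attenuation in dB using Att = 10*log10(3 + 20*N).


3 + 20*N = 3 + 20*19.65 = 396
Att = 10*log10(396) = 25.977 dB


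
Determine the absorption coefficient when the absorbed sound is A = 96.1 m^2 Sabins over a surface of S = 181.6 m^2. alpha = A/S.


Absorption coefficient = absorbed power / incident power
alpha = A / S = 96.1 / 181.6 = 0.52919


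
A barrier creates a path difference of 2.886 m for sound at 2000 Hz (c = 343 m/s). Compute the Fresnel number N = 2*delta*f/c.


N = 2*delta*f/c = 2*delta/lambda, where lambda = c/f
lambda = 343 / 2000 = 0.1715 m
N = 2 * 2.886 / 0.1715 = 33.656


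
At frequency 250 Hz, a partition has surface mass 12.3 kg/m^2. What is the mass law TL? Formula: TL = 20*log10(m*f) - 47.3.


m * f = 12.3 * 250 = 3075
20*log10(3075) = 69.7569 dB
TL = 69.7569 - 47.3 = 22.457 dB


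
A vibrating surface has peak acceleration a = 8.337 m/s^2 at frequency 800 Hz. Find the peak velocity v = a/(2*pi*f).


omega = 2*pi*f = 2*pi*800 = 5026.55 rad/s
v = a / omega = 8.337 / 5026.55 = 0.0016586 m/s


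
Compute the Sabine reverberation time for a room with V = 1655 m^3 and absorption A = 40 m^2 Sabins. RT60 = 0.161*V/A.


RT60 = 0.161 * 1655 / 40 = 6.6614 s


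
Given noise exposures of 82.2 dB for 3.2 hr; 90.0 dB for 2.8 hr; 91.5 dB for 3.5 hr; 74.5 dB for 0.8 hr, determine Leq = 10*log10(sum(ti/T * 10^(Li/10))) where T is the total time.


T_total = 3.2 + 2.8 + 3.5 + 0.8 = 10.3 hr
(3.2/10.3) * 10^(82.2/10) = 5.156e+07
(2.8/10.3) * 10^(90.0/10) = 2.71845e+08
(3.5/10.3) * 10^(91.5/10) = 4.79988e+08
(0.8/10.3) * 10^(74.5/10) = 2.18904e+06
Sum = 5.156e+07 + 2.71845e+08 + 4.79988e+08 + 2.18904e+06 = 8.05582e+08
Leq = 10*log10(8.05582e+08) = 89.061 dB


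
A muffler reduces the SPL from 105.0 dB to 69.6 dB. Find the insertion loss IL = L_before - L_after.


Insertion loss = SPL without muffler - SPL with muffler
IL = 105.0 - 69.6 = 35.4 dB


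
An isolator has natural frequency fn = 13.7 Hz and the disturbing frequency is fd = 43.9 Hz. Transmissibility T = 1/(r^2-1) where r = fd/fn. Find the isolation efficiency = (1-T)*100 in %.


r = 43.9 / 13.7 = 3.20438
r^2 - 1 = 3.20438^2 - 1 = 9.26805
T = 1/9.26805 = 0.107898
Efficiency = (1 - 0.107898)*100 = 89.21 %


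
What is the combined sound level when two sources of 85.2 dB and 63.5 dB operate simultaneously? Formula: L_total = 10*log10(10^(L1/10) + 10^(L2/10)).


10^(85.2/10) = 3.31131e+08
10^(63.5/10) = 2.23872e+06
Sum = 3.31131e+08 + 2.23872e+06 = 3.3337e+08
L_total = 10*log10(3.3337e+08) = 85.229 dB


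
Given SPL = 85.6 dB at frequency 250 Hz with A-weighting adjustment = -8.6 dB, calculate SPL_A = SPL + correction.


A-weighting table: 250 Hz -> -8.6 dB correction
SPL_A = SPL + correction = 85.6 + (-8.6) = 77 dBA


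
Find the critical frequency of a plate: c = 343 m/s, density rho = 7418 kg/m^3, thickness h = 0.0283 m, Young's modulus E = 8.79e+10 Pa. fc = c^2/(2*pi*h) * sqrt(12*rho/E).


12*rho/E = 12*7418/8.79e+10 = 1.0127e-06
sqrt(12*rho/E) = sqrt(1.0127e-06) = 0.00100633
c^2/(2*pi*h) = 343^2/(2*pi*0.0283) = 661640
fc = 661640 * 0.00100633 = 665.83 Hz


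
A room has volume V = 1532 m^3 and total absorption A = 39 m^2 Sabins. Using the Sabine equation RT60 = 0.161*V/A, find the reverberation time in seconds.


RT60 = 0.161 * 1532 / 39 = 6.3244 s


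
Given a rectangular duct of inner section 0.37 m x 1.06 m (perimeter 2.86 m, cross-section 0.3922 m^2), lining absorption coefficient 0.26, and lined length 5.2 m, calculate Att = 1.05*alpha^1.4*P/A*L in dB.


alpha^1.4 = 0.26^1.4 = 0.151692
Attenuation rate = 1.05 * alpha^1.4 * P / A
= 1.05 * 0.151692 * 2.86 / 0.3922 = 1.16148 dB/m
Total Att = 1.16148 * 5.2 = 6.0397 dB


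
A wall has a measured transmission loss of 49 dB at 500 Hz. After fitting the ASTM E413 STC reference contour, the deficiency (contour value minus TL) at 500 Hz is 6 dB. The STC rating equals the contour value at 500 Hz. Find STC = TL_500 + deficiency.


By ASTM E413, STC = value of the fitted reference contour at 500 Hz.
Contour value at 500 Hz = TL_500 + deficiency = 49 + 6 = 55
STC = 55


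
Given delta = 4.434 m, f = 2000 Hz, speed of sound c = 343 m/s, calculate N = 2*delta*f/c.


N = 2*delta*f/c = 2*delta/lambda, where lambda = c/f
lambda = 343 / 2000 = 0.1715 m
N = 2 * 4.434 / 0.1715 = 51.708


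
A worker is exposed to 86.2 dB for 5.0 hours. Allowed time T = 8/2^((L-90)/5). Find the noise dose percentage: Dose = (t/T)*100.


T_allowed = 8 / 2^((86.2 - 90)/5) = 13.5479 hr
Dose = 5.0 / 13.5479 * 100 = 36.906 %


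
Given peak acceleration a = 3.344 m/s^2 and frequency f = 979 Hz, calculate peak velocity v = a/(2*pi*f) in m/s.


omega = 2*pi*f = 2*pi*979 = 6151.24 rad/s
v = a / omega = 3.344 / 6151.24 = 0.00054363 m/s


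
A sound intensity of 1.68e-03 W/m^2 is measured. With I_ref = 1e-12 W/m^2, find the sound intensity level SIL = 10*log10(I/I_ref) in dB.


I / I_ref = 1.68e-03 / 1e-12 = 1.68e+09
SIL = 10 * log10(1.68e+09) = 92.253 dB


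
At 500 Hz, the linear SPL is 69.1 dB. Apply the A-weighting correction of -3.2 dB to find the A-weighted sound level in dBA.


A-weighting table: 500 Hz -> -3.2 dB correction
SPL_A = SPL + correction = 69.1 + (-3.2) = 65.9 dBA


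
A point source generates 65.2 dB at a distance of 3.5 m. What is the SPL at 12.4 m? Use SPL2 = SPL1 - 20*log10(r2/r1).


r2/r1 = 12.4/3.5 = 3.54286
Correction = 20*log10(3.54286) = 10.9871 dB
SPL2 = 65.2 - 10.9871 = 54.213 dB


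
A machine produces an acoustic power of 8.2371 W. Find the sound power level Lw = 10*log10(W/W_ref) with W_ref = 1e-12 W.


W / W_ref = 8.2371 / 1e-12 = 8.2371e+12
Lw = 10 * log10(8.2371e+12) = 129.16 dB


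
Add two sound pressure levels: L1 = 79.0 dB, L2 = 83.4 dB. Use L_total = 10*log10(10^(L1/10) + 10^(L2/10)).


10^(79.0/10) = 7.94328e+07
10^(83.4/10) = 2.18776e+08
Sum = 7.94328e+07 + 2.18776e+08 = 2.98209e+08
L_total = 10*log10(2.98209e+08) = 84.745 dB


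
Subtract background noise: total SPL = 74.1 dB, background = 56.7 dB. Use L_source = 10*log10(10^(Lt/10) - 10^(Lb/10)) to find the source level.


10^(74.1/10) = 2.5704e+07
10^(56.7/10) = 467735
Difference = 2.5704e+07 - 467735 = 2.52363e+07
L_source = 10*log10(2.52363e+07) = 74.02 dB


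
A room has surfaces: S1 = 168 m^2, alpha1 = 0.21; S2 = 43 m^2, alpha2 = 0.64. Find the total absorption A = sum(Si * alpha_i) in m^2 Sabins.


168 * 0.21 = 35.28
43 * 0.64 = 27.52
A_total = 35.28 + 27.52 = 62.8 m^2


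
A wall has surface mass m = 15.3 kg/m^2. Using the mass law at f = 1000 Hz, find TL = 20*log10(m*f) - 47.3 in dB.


m * f = 15.3 * 1000 = 15300
20*log10(15300) = 83.6938 dB
TL = 83.6938 - 47.3 = 36.394 dB


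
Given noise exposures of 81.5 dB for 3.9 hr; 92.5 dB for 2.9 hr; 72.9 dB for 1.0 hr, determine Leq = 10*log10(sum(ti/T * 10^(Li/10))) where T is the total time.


T_total = 3.9 + 2.9 + 1.0 = 7.8 hr
(3.9/7.8) * 10^(81.5/10) = 7.06269e+07
(2.9/7.8) * 10^(92.5/10) = 6.61155e+08
(1.0/7.8) * 10^(72.9/10) = 2.4998e+06
Sum = 7.06269e+07 + 6.61155e+08 + 2.4998e+06 = 7.34282e+08
Leq = 10*log10(7.34282e+08) = 88.659 dB


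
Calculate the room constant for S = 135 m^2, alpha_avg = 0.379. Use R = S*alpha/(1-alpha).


R = 135 * 0.379 / (1 - 0.379) = 82.391 m^2


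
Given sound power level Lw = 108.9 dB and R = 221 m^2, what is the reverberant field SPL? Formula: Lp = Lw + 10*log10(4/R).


4/R = 4/221 = 0.0180995
Lp = 108.9 + 10*log10(0.0180995) = 91.477 dB


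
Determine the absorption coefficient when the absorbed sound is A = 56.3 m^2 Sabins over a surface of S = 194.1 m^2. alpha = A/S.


Absorption coefficient = absorbed power / incident power
alpha = A / S = 56.3 / 194.1 = 0.29006


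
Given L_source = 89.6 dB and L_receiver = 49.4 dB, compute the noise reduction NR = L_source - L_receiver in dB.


NR = L_source - L_receiver (difference between source and receiving room levels)
NR = 89.6 - 49.4 = 40.2 dB


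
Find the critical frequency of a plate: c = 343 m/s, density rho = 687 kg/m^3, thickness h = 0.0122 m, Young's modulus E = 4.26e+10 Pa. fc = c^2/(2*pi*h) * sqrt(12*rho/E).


12*rho/E = 12*687/4.26e+10 = 1.93521e-07
sqrt(12*rho/E) = sqrt(1.93521e-07) = 0.00043991
c^2/(2*pi*h) = 343^2/(2*pi*0.0122) = 1.53479e+06
fc = 1.53479e+06 * 0.00043991 = 675.17 Hz


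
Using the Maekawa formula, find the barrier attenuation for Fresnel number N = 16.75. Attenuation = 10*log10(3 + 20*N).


3 + 20*N = 3 + 20*16.75 = 338
Att = 10*log10(338) = 25.289 dB


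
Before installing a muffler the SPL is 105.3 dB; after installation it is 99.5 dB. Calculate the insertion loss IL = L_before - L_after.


Insertion loss = SPL without muffler - SPL with muffler
IL = 105.3 - 99.5 = 5.8 dB


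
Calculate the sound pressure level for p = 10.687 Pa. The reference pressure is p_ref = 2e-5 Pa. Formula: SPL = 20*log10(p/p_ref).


p / p_ref = 10.687 / 2e-5 = 534350
SPL = 20 * log10(534350) = 114.56 dB


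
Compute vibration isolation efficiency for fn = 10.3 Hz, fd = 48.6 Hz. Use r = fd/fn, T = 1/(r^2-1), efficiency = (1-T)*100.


r = 48.6 / 10.3 = 4.71845
r^2 - 1 = 4.71845^2 - 1 = 21.2638
T = 1/21.2638 = 0.0470283
Efficiency = (1 - 0.0470283)*100 = 95.297 %


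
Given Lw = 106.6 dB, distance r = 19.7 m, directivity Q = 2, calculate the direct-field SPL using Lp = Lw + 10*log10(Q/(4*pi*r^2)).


4*pi*r^2 = 4*pi*19.7^2 = 4876.88 m^2
Q / (4*pi*r^2) = 2 / 4876.88 = 0.000410098
Lp = 106.6 + 10*log10(0.000410098) = 72.729 dB


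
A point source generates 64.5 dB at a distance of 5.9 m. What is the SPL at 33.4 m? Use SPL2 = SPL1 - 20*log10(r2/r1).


r2/r1 = 33.4/5.9 = 5.66102
Correction = 20*log10(5.66102) = 15.0579 dB
SPL2 = 64.5 - 15.0579 = 49.442 dB


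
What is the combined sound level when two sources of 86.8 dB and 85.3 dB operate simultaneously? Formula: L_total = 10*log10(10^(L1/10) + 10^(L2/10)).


10^(86.8/10) = 4.7863e+08
10^(85.3/10) = 3.38844e+08
Sum = 4.7863e+08 + 3.38844e+08 = 8.17474e+08
L_total = 10*log10(8.17474e+08) = 89.125 dB


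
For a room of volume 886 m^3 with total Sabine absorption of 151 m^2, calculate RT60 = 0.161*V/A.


RT60 = 0.161 * 886 / 151 = 0.94468 s


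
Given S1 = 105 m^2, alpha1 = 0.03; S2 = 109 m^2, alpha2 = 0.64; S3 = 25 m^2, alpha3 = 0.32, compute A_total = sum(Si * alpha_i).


105 * 0.03 = 3.15
109 * 0.64 = 69.76
25 * 0.32 = 8
A_total = 3.15 + 69.76 + 8 = 80.91 m^2


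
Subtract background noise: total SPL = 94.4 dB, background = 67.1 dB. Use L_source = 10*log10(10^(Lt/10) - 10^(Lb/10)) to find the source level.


10^(94.4/10) = 2.75423e+09
10^(67.1/10) = 5.12861e+06
Difference = 2.75423e+09 - 5.12861e+06 = 2.7491e+09
L_source = 10*log10(2.7491e+09) = 94.392 dB


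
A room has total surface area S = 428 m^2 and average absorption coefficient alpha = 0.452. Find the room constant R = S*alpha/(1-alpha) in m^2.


R = 428 * 0.452 / (1 - 0.452) = 353.02 m^2


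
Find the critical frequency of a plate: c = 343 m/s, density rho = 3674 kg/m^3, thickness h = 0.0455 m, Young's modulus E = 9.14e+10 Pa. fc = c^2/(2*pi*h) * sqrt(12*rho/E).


12*rho/E = 12*3674/9.14e+10 = 4.82363e-07
sqrt(12*rho/E) = sqrt(4.82363e-07) = 0.000694524
c^2/(2*pi*h) = 343^2/(2*pi*0.0455) = 411526
fc = 411526 * 0.000694524 = 285.81 Hz


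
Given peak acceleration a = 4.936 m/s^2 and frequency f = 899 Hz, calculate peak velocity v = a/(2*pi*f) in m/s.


omega = 2*pi*f = 2*pi*899 = 5648.58 rad/s
v = a / omega = 4.936 / 5648.58 = 0.00087385 m/s


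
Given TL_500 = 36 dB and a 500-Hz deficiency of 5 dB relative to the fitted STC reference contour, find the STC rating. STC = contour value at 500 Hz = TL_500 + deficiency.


By ASTM E413, STC = value of the fitted reference contour at 500 Hz.
Contour value at 500 Hz = TL_500 + deficiency = 36 + 5 = 41
STC = 41


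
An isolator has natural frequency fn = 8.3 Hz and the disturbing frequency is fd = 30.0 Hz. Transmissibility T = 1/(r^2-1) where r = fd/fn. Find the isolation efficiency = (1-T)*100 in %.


r = 30.0 / 8.3 = 3.61446
r^2 - 1 = 3.61446^2 - 1 = 12.0643
T = 1/12.0643 = 0.0828892
Efficiency = (1 - 0.0828892)*100 = 91.711 %


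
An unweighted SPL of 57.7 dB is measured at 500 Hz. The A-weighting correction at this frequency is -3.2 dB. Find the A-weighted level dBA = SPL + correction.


A-weighting table: 500 Hz -> -3.2 dB correction
SPL_A = SPL + correction = 57.7 + (-3.2) = 54.5 dBA


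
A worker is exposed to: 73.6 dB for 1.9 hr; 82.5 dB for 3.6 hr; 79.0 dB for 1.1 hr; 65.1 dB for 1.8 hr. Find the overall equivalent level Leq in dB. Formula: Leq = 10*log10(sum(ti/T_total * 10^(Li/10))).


T_total = 1.9 + 3.6 + 1.1 + 1.8 = 8.4 hr
(1.9/8.4) * 10^(73.6/10) = 5.18172e+06
(3.6/8.4) * 10^(82.5/10) = 7.6212e+07
(1.1/8.4) * 10^(79.0/10) = 1.04019e+07
(1.8/8.4) * 10^(65.1/10) = 693415
Sum = 5.18172e+06 + 7.6212e+07 + 1.04019e+07 + 693415 = 9.2489e+07
Leq = 10*log10(9.2489e+07) = 79.661 dB


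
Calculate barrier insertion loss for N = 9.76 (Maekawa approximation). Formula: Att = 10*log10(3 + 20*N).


3 + 20*N = 3 + 20*9.76 = 198.2
Att = 10*log10(198.2) = 22.971 dB


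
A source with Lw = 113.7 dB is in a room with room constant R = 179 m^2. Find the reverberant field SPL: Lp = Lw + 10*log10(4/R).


4/R = 4/179 = 0.0223464
Lp = 113.7 + 10*log10(0.0223464) = 97.192 dB


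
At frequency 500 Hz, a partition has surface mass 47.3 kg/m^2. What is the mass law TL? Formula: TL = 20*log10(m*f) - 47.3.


m * f = 47.3 * 500 = 23650
20*log10(23650) = 87.4766 dB
TL = 87.4766 - 47.3 = 40.177 dB


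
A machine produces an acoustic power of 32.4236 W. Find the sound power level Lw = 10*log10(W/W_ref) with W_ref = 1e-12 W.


W / W_ref = 32.4236 / 1e-12 = 3.24236e+13
Lw = 10 * log10(3.24236e+13) = 135.11 dB


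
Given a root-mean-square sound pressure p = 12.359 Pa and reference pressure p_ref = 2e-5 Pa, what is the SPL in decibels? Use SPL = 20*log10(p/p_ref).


p / p_ref = 12.359 / 2e-5 = 617950
SPL = 20 * log10(617950) = 115.82 dB


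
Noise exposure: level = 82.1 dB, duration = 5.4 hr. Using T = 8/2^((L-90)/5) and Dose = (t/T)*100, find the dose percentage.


T_allowed = 8 / 2^((82.1 - 90)/5) = 23.9176 hr
Dose = 5.4 / 23.9176 * 100 = 22.578 %


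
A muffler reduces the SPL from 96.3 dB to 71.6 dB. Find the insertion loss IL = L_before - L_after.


Insertion loss = SPL without muffler - SPL with muffler
IL = 96.3 - 71.6 = 24.7 dB


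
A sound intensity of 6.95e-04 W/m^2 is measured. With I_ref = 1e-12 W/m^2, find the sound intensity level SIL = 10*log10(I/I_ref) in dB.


I / I_ref = 6.95e-04 / 1e-12 = 6.95e+08
SIL = 10 * log10(6.95e+08) = 88.42 dB


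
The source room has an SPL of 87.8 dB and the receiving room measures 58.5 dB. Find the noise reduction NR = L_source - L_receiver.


NR = L_source - L_receiver (difference between source and receiving room levels)
NR = 87.8 - 58.5 = 29.3 dB


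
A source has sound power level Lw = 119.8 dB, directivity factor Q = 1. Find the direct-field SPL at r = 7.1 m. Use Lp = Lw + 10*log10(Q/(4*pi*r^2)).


4*pi*r^2 = 4*pi*7.1^2 = 633.471 m^2
Q / (4*pi*r^2) = 1 / 633.471 = 0.0015786
Lp = 119.8 + 10*log10(0.0015786) = 91.783 dB


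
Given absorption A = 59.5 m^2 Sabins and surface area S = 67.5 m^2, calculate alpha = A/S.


Absorption coefficient = absorbed power / incident power
alpha = A / S = 59.5 / 67.5 = 0.88148


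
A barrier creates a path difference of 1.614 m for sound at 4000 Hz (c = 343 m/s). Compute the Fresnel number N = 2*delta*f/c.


N = 2*delta*f/c = 2*delta/lambda, where lambda = c/f
lambda = 343 / 4000 = 0.08575 m
N = 2 * 1.614 / 0.08575 = 37.644


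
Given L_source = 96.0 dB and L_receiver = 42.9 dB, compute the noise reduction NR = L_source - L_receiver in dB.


NR = L_source - L_receiver (difference between source and receiving room levels)
NR = 96.0 - 42.9 = 53.1 dB


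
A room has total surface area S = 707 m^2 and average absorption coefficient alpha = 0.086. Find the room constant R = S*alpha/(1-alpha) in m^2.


R = 707 * 0.086 / (1 - 0.086) = 66.523 m^2


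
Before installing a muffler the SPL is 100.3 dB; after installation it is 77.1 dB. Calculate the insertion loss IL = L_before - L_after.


Insertion loss = SPL without muffler - SPL with muffler
IL = 100.3 - 77.1 = 23.2 dB


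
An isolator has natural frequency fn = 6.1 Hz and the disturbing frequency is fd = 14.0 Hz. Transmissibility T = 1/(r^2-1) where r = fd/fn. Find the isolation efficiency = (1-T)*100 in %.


r = 14.0 / 6.1 = 2.29508
r^2 - 1 = 2.29508^2 - 1 = 4.26739
T = 1/4.26739 = 0.234335
Efficiency = (1 - 0.234335)*100 = 76.567 %


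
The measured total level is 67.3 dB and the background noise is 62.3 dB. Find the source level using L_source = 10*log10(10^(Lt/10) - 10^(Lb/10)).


10^(67.3/10) = 5.37032e+06
10^(62.3/10) = 1.69824e+06
Difference = 5.37032e+06 - 1.69824e+06 = 3.67208e+06
L_source = 10*log10(3.67208e+06) = 65.649 dB


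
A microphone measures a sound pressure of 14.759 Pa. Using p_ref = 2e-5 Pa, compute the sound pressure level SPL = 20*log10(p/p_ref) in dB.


p / p_ref = 14.759 / 2e-5 = 737950
SPL = 20 * log10(737950) = 117.36 dB


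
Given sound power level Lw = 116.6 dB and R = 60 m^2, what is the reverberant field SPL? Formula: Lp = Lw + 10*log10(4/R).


4/R = 4/60 = 0.0666667
Lp = 116.6 + 10*log10(0.0666667) = 104.84 dB


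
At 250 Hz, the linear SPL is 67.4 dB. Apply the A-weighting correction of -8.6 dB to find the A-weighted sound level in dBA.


A-weighting table: 250 Hz -> -8.6 dB correction
SPL_A = SPL + correction = 67.4 + (-8.6) = 58.8 dBA


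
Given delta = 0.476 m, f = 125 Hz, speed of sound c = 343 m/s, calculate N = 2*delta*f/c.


N = 2*delta*f/c = 2*delta/lambda, where lambda = c/f
lambda = 343 / 125 = 2.744 m
N = 2 * 0.476 / 2.744 = 0.34694


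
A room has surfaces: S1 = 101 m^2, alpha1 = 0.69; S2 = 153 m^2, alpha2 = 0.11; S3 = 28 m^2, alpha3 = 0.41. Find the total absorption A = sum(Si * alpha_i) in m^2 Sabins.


101 * 0.69 = 69.69
153 * 0.11 = 16.83
28 * 0.41 = 11.48
A_total = 69.69 + 16.83 + 11.48 = 98 m^2


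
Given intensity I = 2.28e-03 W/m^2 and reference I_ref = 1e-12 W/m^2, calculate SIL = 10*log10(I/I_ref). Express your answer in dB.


I / I_ref = 2.28e-03 / 1e-12 = 2.28e+09
SIL = 10 * log10(2.28e+09) = 93.579 dB


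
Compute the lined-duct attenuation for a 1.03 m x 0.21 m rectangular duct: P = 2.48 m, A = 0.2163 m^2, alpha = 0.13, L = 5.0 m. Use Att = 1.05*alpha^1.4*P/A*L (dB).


alpha^1.4 = 0.13^1.4 = 0.0574805
Attenuation rate = 1.05 * alpha^1.4 * P / A
= 1.05 * 0.0574805 * 2.48 / 0.2163 = 0.691998 dB/m
Total Att = 0.691998 * 5.0 = 3.46 dB


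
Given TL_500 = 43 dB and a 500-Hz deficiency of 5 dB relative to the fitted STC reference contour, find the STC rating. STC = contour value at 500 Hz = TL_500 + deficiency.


By ASTM E413, STC = value of the fitted reference contour at 500 Hz.
Contour value at 500 Hz = TL_500 + deficiency = 43 + 5 = 48
STC = 48


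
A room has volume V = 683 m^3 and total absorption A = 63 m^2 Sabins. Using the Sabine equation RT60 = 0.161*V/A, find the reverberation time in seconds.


RT60 = 0.161 * 683 / 63 = 1.7454 s
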